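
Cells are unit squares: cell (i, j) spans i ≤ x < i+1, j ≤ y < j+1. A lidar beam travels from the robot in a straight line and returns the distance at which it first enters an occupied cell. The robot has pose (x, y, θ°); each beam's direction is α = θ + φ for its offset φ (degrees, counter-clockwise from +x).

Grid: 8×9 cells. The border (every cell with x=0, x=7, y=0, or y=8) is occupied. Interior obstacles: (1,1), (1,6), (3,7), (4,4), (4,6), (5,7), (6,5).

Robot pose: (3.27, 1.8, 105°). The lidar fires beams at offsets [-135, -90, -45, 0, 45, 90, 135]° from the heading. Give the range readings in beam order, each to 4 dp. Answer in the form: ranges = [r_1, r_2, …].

ranges = [1.6000, 3.8616, 2.5403, 4.9069, 2.6212, 1.3148, 0.9238]

beam 1: φ=-135°, α=330°
  d=(0.8660,-0.5000)  start (3,1)  tX=0.8429 tY=1.6000  stride 1/|dx|=1.1547 1/|dy|=2.0000
    cross x-line → (4,1), t=0.8429
    cross y-line → (4,0), t=1.6000 (wall)
  → r_1 = 1.6000
beam 2: φ=-90°, α=15°
  d=(0.9659,0.2588)  start (3,1)  tX=0.7558 tY=0.7727  stride 1/|dx|=1.0353 1/|dy|=3.8637
    cross x-line → (4,1), t=0.7558
    cross y-line → (4,2), t=0.7727
    cross x-line → (5,2), t=1.7910
    cross x-line → (6,2), t=2.8263
    cross x-line → (7,2), t=3.8616 (wall)
  → r_2 = 3.8616
beam 3: φ=-45°, α=60°
  d=(0.5000,0.8660)  start (3,1)  tX=1.4600 tY=0.2309  stride 1/|dx|=2.0000 1/|dy|=1.1547
    cross y-line → (3,2), t=0.2309
    cross y-line → (3,3), t=1.3856
    cross x-line → (4,3), t=1.4600
    cross y-line → (4,4), t=2.5403 (wall)
  → r_3 = 2.5403
beam 4: φ=0°, α=105°
  d=(-0.2588,0.9659)  start (3,1)  tX=1.0432 tY=0.2071  stride 1/|dx|=3.8637 1/|dy|=1.0353
    cross y-line → (3,2), t=0.2071
    cross x-line → (2,2), t=1.0432
    cross y-line → (2,3), t=1.2423
    cross y-line → (2,4), t=2.2776
    cross y-line → (2,5), t=3.3129
    cross y-line → (2,6), t=4.3482
    cross x-line → (1,6), t=4.9069 (wall)
  → r_4 = 4.9069
beam 5: φ=45°, α=150°
  d=(-0.8660,0.5000)  start (3,1)  tX=0.3118 tY=0.4000  stride 1/|dx|=1.1547 1/|dy|=2.0000
    cross x-line → (2,1), t=0.3118
    cross y-line → (2,2), t=0.4000
    cross x-line → (1,2), t=1.4665
    cross y-line → (1,3), t=2.4000
    cross x-line → (0,3), t=2.6212 (wall)
  → r_5 = 2.6212
beam 6: φ=90°, α=195°
  d=(-0.9659,-0.2588)  start (3,1)  tX=0.2795 tY=3.0910  stride 1/|dx|=1.0353 1/|dy|=3.8637
    cross x-line → (2,1), t=0.2795
    cross x-line → (1,1), t=1.3148 (wall)
  → r_6 = 1.3148
beam 7: φ=135°, α=240°
  d=(-0.5000,-0.8660)  start (3,1)  tX=0.5400 tY=0.9238  stride 1/|dx|=2.0000 1/|dy|=1.1547
    cross x-line → (2,1), t=0.5400
    cross y-line → (2,0), t=0.9238 (wall)
  → r_7 = 0.9238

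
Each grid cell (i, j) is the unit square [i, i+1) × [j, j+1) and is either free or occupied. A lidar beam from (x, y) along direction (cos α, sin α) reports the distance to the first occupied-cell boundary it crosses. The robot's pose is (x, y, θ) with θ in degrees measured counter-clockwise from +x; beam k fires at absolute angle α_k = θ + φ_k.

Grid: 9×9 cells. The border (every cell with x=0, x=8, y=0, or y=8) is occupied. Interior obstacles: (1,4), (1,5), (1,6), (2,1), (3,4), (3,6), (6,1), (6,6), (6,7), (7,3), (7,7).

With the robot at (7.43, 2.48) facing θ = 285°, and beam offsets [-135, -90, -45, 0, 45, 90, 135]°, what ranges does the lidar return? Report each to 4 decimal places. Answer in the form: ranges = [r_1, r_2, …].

beam 1: φ=-135°, α=150°
  direction (-0.8660, 0.5000); cell (7,2); t to first gridline: x 0.4965, y 1.0400 (then +1.1547 / +2.0000)
    (6,2) via x @ 0.4965
    (6,3) via y @ 1.0400
    (5,3) via x @ 1.6512
    (4,3) via x @ 2.8059
    (4,4) via y @ 3.0400
    (3,4) via x @ 3.9606  # hit
  → r_1 = 3.9606
beam 2: φ=-90°, α=195°
  direction (-0.9659, -0.2588); cell (7,2); t to first gridline: x 0.4452, y 1.8546 (then +1.0353 / +3.8637)
    (6,2) via x @ 0.4452
    (5,2) via x @ 1.4804
    (5,1) via y @ 1.8546
    (4,1) via x @ 2.5157
    (3,1) via x @ 3.5510
    (2,1) via x @ 4.5863  # hit
  → r_2 = 4.5863
beam 3: φ=-45°, α=240°
  direction (-0.5000, -0.8660); cell (7,2); t to first gridline: x 0.8600, y 0.5543 (then +2.0000 / +1.1547)
    (7,1) via y @ 0.5543
    (6,1) via x @ 0.8600  # hit
  → r_3 = 0.8600
beam 4: φ=0°, α=285°
  direction (0.2588, -0.9659); cell (7,2); t to first gridline: x 2.2023, y 0.4969 (then +3.8637 / +1.0353)
    (7,1) via y @ 0.4969
    (7,0) via y @ 1.5322  # hit
  → r_4 = 1.5322
beam 5: φ=45°, α=330°
  direction (0.8660, -0.5000); cell (7,2); t to first gridline: x 0.6582, y 0.9600 (then +1.1547 / +2.0000)
    (8,2) via x @ 0.6582  # hit
  → r_5 = 0.6582
beam 6: φ=90°, α=15°
  direction (0.9659, 0.2588); cell (7,2); t to first gridline: x 0.5901, y 2.0091 (then +1.0353 / +3.8637)
    (8,2) via x @ 0.5901  # hit
  → r_6 = 0.5901
beam 7: φ=135°, α=60°
  direction (0.5000, 0.8660); cell (7,2); t to first gridline: x 1.1400, y 0.6004 (then +2.0000 / +1.1547)
    (7,3) via y @ 0.6004  # hit
  → r_7 = 0.6004

ranges = [3.9606, 4.5863, 0.8600, 1.5322, 0.6582, 0.5901, 0.6004]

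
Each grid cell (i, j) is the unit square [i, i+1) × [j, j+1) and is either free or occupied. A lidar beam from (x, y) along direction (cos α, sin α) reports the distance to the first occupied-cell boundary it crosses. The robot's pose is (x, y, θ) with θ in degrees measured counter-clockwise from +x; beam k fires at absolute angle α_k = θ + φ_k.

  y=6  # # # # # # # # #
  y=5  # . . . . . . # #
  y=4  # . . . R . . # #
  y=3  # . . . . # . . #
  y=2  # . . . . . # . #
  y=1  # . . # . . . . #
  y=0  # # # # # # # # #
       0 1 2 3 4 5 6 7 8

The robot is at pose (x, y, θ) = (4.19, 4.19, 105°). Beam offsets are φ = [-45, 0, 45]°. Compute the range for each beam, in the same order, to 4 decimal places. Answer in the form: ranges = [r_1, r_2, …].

ranges = [2.0900, 1.8738, 3.6200]

beam 1: φ=-45°, α=60°
  cosα=0.5000 sinα=0.8660 | (4,4) | tMaxX 1.6200 tMaxY 0.9353 | tΔX 2.0000 tΔY 1.1547
    t=0.9353 [y] (4,5)
    t=1.6200 [x] (5,5)
    t=2.0900 [y] (5,6) — stop
  → r_1 = 2.0900
beam 2: φ=0°, α=105°
  cosα=-0.2588 sinα=0.9659 | (4,4) | tMaxX 0.7341 tMaxY 0.8386 | tΔX 3.8637 tΔY 1.0353
    t=0.7341 [x] (3,4)
    t=0.8386 [y] (3,5)
    t=1.8738 [y] (3,6) — stop
  → r_2 = 1.8738
beam 3: φ=45°, α=150°
  cosα=-0.8660 sinα=0.5000 | (4,4) | tMaxX 0.2194 tMaxY 1.6200 | tΔX 1.1547 tΔY 2.0000
    t=0.2194 [x] (3,4)
    t=1.3741 [x] (2,4)
    t=1.6200 [y] (2,5)
    t=2.5288 [x] (1,5)
    t=3.6200 [y] (1,6) — stop
  → r_3 = 3.6200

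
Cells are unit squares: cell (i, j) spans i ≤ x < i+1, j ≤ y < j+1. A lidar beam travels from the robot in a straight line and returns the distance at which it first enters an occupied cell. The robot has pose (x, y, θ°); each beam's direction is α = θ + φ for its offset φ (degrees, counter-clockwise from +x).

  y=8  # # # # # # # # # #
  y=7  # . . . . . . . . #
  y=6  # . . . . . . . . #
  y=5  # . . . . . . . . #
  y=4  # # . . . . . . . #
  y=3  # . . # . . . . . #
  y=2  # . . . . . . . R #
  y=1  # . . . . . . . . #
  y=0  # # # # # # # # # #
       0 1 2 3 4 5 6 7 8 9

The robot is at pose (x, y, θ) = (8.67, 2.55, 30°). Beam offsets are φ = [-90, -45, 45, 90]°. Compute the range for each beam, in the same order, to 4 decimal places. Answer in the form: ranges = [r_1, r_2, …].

ranges = [0.6600, 0.3416, 1.2750, 6.2931]

beam 1: φ=-90°, α=300°
  d=(0.5000,-0.8660)  start (8,2)  tX=0.6600 tY=0.6351  stride 1/|dx|=2.0000 1/|dy|=1.1547
    cross y-line → (8,1), t=0.6351
    cross x-line → (9,1), t=0.6600 (wall)
  → r_1 = 0.6600
beam 2: φ=-45°, α=345°
  d=(0.9659,-0.2588)  start (8,2)  tX=0.3416 tY=2.1250  stride 1/|dx|=1.0353 1/|dy|=3.8637
    cross x-line → (9,2), t=0.3416 (wall)
  → r_2 = 0.3416
beam 3: φ=45°, α=75°
  d=(0.2588,0.9659)  start (8,2)  tX=1.2750 tY=0.4659  stride 1/|dx|=3.8637 1/|dy|=1.0353
    cross y-line → (8,3), t=0.4659
    cross x-line → (9,3), t=1.2750 (wall)
  → r_3 = 1.2750
beam 4: φ=90°, α=120°
  d=(-0.5000,0.8660)  start (8,2)  tX=1.3400 tY=0.5196  stride 1/|dx|=2.0000 1/|dy|=1.1547
    cross y-line → (8,3), t=0.5196
    cross x-line → (7,3), t=1.3400
    cross y-line → (7,4), t=1.6743
    cross y-line → (7,5), t=2.8290
    cross x-line → (6,5), t=3.3400
    cross y-line → (6,6), t=3.9837
    cross y-line → (6,7), t=5.1384
    cross x-line → (5,7), t=5.3400
    cross y-line → (5,8), t=6.2931 (wall)
  → r_4 = 6.2931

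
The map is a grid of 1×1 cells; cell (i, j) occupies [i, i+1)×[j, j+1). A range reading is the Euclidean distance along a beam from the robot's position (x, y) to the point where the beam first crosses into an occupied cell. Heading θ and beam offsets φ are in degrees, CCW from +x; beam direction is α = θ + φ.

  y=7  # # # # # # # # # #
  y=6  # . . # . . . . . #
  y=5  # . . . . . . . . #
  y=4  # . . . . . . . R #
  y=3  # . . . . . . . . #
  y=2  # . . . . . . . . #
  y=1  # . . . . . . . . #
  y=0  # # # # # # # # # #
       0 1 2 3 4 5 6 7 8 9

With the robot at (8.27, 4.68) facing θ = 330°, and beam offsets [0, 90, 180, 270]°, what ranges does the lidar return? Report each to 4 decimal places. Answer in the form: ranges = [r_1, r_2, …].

ranges = [0.8429, 1.4600, 4.6400, 4.2493]

beam 1: φ=0°, α=330°
  cosα=0.8660 sinα=-0.5000 | (8,4) | tMaxX 0.8429 tMaxY 1.3600 | tΔX 1.1547 tΔY 2.0000
    t=0.8429 [x] (9,4) — stop
  → r_1 = 0.8429
beam 2: φ=90°, α=60°
  cosα=0.5000 sinα=0.8660 | (8,4) | tMaxX 1.4600 tMaxY 0.3695 | tΔX 2.0000 tΔY 1.1547
    t=0.3695 [y] (8,5)
    t=1.4600 [x] (9,5) — stop
  → r_2 = 1.4600
beam 3: φ=180°, α=150°
  cosα=-0.8660 sinα=0.5000 | (8,4) | tMaxX 0.3118 tMaxY 0.6400 | tΔX 1.1547 tΔY 2.0000
    t=0.3118 [x] (7,4)
    t=0.6400 [y] (7,5)
    t=1.4665 [x] (6,5)
    t=2.6212 [x] (5,5)
    t=2.6400 [y] (5,6)
    t=3.7759 [x] (4,6)
    t=4.6400 [y] (4,7) — stop
  → r_3 = 4.6400
beam 4: φ=270°, α=240°
  cosα=-0.5000 sinα=-0.8660 | (8,4) | tMaxX 0.5400 tMaxY 0.7852 | tΔX 2.0000 tΔY 1.1547
    t=0.5400 [x] (7,4)
    t=0.7852 [y] (7,3)
    t=1.9399 [y] (7,2)
    t=2.5400 [x] (6,2)
    t=3.0946 [y] (6,1)
    t=4.2493 [y] (6,0) — stop
  → r_4 = 4.2493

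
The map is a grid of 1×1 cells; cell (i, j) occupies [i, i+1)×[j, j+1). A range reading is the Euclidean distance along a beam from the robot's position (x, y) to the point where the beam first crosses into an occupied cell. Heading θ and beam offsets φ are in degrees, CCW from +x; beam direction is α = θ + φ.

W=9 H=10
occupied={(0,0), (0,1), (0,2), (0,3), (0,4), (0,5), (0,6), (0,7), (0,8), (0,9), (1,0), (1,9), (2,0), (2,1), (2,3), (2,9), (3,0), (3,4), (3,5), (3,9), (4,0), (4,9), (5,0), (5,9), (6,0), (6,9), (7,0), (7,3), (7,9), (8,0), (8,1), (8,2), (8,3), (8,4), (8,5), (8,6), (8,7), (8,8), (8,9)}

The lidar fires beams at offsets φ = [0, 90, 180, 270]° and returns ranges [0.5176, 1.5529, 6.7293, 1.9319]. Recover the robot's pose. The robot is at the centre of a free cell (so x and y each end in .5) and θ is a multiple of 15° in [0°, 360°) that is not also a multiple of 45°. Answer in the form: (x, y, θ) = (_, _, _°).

(x, y, θ) = (7.5, 7.5, 15°)

The pose lattice has 51·16 = 816 candidates. Test each by forward raycasting.
  (3.5, 7.5, 105°): beam 1 = 1.5529 ≠ 0.5176 ✗
  (3.5, 3.5, 75°): beam 2 = 0.5176 ≠ 1.5529 ✗
  (5.5, 7.5, 345°): beam 1 = 2.5882 ≠ 0.5176 ✗
  …
  (7.5, 7.5, 15°): r_1=0.5176, r_2=1.5529, r_3=6.7293, r_4=1.9319 — all match ✓
Only this pose fits every beam.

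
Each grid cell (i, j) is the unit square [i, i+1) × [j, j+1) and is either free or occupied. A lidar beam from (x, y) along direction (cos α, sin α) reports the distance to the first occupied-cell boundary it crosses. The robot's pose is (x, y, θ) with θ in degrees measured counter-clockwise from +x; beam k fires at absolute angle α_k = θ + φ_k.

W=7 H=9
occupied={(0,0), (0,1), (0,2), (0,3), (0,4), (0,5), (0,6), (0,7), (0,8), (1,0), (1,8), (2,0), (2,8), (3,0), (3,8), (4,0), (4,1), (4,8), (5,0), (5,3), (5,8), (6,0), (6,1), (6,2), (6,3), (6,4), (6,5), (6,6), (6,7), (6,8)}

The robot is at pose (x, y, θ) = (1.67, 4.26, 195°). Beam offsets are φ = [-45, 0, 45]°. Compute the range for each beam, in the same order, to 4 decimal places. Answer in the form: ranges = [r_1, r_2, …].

beam 1: φ=-45°, α=150°
  dir = (cos 150°, sin 150°) = (-0.8660, 0.5000); from cell (1,4)
  next x-line at t=0.7736, next y-line at t=1.4800; Δt_x=1.1547, Δt_y=2.0000
    x: enter (0,4) at t=0.7736 ← occupied
  → r_1 = 0.7736
beam 2: φ=0°, α=195°
  dir = (cos 195°, sin 195°) = (-0.9659, -0.2588); from cell (1,4)
  next x-line at t=0.6936, next y-line at t=1.0046; Δt_x=1.0353, Δt_y=3.8637
    x: enter (0,4) at t=0.6936 ← occupied
  → r_2 = 0.6936
beam 3: φ=45°, α=240°
  dir = (cos 240°, sin 240°) = (-0.5000, -0.8660); from cell (1,4)
  next x-line at t=1.3400, next y-line at t=0.3002; Δt_x=2.0000, Δt_y=1.1547
    y: enter (1,3) at t=0.3002
    x: enter (0,3) at t=1.3400 ← occupied
  → r_3 = 1.3400

ranges = [0.7736, 0.6936, 1.3400]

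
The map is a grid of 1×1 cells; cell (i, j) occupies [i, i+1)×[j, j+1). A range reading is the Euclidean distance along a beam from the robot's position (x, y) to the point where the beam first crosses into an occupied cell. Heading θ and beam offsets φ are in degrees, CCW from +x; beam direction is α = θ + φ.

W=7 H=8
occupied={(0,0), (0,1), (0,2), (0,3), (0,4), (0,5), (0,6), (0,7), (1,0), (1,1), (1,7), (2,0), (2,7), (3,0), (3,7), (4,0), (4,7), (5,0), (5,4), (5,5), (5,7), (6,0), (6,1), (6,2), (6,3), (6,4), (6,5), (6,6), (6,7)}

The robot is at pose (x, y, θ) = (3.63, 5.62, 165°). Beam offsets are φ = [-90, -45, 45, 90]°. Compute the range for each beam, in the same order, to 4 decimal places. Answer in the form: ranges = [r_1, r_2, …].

beam 1: φ=-90°, α=75°
  dir = (cos 75°, sin 75°) = (0.2588, 0.9659); from cell (3,5)
  next x-line at t=1.4296, next y-line at t=0.3934; Δt_x=3.8637, Δt_y=1.0353
    y: enter (3,6) at t=0.3934
    y: enter (3,7) at t=1.4287 ← occupied
  → r_1 = 1.4287
beam 2: φ=-45°, α=120°
  dir = (cos 120°, sin 120°) = (-0.5000, 0.8660); from cell (3,5)
  next x-line at t=1.2600, next y-line at t=0.4388; Δt_x=2.0000, Δt_y=1.1547
    y: enter (3,6) at t=0.4388
    x: enter (2,6) at t=1.2600
    y: enter (2,7) at t=1.5935 ← occupied
  → r_2 = 1.5935
beam 3: φ=45°, α=210°
  dir = (cos 210°, sin 210°) = (-0.8660, -0.5000); from cell (3,5)
  next x-line at t=0.7275, next y-line at t=1.2400; Δt_x=1.1547, Δt_y=2.0000
    x: enter (2,5) at t=0.7275
    y: enter (2,4) at t=1.2400
    x: enter (1,4) at t=1.8822
    x: enter (0,4) at t=3.0369 ← occupied
  → r_3 = 3.0369
beam 4: φ=90°, α=255°
  dir = (cos 255°, sin 255°) = (-0.2588, -0.9659); from cell (3,5)
  next x-line at t=2.4341, next y-line at t=0.6419; Δt_x=3.8637, Δt_y=1.0353
    y: enter (3,4) at t=0.6419
    y: enter (3,3) at t=1.6771
    x: enter (2,3) at t=2.4341
    y: enter (2,2) at t=2.7124
    y: enter (2,1) at t=3.7477
    y: enter (2,0) at t=4.7830 ← occupied
  → r_4 = 4.7830

ranges = [1.4287, 1.5935, 3.0369, 4.7830]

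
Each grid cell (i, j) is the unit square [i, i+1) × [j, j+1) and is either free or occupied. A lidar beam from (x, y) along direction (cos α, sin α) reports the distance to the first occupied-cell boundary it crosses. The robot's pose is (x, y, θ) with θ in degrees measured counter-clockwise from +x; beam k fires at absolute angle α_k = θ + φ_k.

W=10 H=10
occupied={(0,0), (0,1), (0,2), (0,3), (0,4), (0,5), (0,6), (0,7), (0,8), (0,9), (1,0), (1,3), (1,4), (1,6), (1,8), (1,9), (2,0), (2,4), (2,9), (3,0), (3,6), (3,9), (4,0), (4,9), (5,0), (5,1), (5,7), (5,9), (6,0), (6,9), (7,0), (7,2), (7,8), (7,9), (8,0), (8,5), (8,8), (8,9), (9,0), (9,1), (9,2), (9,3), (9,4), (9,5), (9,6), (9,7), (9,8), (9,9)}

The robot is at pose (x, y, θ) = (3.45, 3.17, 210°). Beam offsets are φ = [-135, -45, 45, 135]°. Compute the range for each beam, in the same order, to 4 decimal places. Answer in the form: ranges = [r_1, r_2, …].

ranges = [6.0357, 1.5012, 2.2465, 3.6752]

beam 1: φ=-135°, α=75°
  d=(0.2588,0.9659)  start (3,3)  tX=2.1250 tY=0.8593  stride 1/|dx|=3.8637 1/|dy|=1.0353
    cross y-line → (3,4), t=0.8593
    cross y-line → (3,5), t=1.8946
    cross x-line → (4,5), t=2.1250
    cross y-line → (4,6), t=2.9298
    cross y-line → (4,7), t=3.9651
    cross y-line → (4,8), t=5.0004
    cross x-line → (5,8), t=5.9887
    cross y-line → (5,9), t=6.0357 (wall)
  → r_1 = 6.0357
beam 2: φ=-45°, α=165°
  d=(-0.9659,0.2588)  start (3,3)  tX=0.4659 tY=3.2069  stride 1/|dx|=1.0353 1/|dy|=3.8637
    cross x-line → (2,3), t=0.4659
    cross x-line → (1,3), t=1.5012 (wall)
  → r_2 = 1.5012
beam 3: φ=45°, α=255°
  d=(-0.2588,-0.9659)  start (3,3)  tX=1.7387 tY=0.1760  stride 1/|dx|=3.8637 1/|dy|=1.0353
    cross y-line → (3,2), t=0.1760
    cross y-line → (3,1), t=1.2113
    cross x-line → (2,1), t=1.7387
    cross y-line → (2,0), t=2.2465 (wall)
  → r_3 = 2.2465
beam 4: φ=135°, α=345°
  d=(0.9659,-0.2588)  start (3,3)  tX=0.5694 tY=0.6568  stride 1/|dx|=1.0353 1/|dy|=3.8637
    cross x-line → (4,3), t=0.5694
    cross y-line → (4,2), t=0.6568
    cross x-line → (5,2), t=1.6047
    cross x-line → (6,2), t=2.6400
    cross x-line → (7,2), t=3.6752 (wall)
  → r_4 = 3.6752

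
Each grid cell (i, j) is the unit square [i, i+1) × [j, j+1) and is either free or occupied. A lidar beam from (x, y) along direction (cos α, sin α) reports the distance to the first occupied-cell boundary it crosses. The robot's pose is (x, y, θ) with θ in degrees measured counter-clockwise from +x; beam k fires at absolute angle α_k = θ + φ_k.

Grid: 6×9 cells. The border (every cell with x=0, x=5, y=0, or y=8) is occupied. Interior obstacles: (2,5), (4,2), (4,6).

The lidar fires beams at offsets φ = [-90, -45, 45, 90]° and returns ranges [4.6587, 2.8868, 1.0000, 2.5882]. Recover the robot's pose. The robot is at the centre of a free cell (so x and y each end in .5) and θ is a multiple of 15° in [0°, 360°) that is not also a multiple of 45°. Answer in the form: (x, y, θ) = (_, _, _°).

(x, y, θ) = (3.5, 5.5, 345°)

Enumerate (i+0.5, j+0.5, θ) over the 25 free cells and 16 admissible headings. For each, cast all 4 beams and compare to the given ranges.
  (2.5, 4.5, 150°): beam 1 = 0.5774 ≠ 4.6587 ✗
  (3.5, 6.5, 30°): beam 1 = 3.0000 ≠ 4.6587 ✗
  (1.5, 5.5, 210°): beam 1 = 1.0000 ≠ 4.6587 ✗
  (3.5, 3.5, 210°): beam 1 = 1.7321 ≠ 4.6587 ✗
  …
  (3.5, 5.5, 345°): r_1=4.6587, r_2=2.8868, r_3=1.0000, r_4=2.5882 — all match ✓
Only this pose fits every beam.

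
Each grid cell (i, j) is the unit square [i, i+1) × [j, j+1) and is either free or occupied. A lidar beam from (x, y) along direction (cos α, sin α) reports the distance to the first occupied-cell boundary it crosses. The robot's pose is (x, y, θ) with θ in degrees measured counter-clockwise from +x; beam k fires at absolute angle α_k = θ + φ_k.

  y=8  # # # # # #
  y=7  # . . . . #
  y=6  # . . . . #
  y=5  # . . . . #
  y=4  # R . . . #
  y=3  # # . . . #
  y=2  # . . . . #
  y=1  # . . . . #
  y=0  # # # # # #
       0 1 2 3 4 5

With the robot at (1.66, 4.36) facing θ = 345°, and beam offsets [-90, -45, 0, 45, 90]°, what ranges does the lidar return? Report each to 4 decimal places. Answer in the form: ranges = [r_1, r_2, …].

ranges = [0.3727, 0.4157, 3.4578, 3.8567, 3.7684]

beam 1: φ=-90°, α=255°
  dir = (cos 255°, sin 255°) = (-0.2588, -0.9659); from cell (1,4)
  next x-line at t=2.5500, next y-line at t=0.3727; Δt_x=3.8637, Δt_y=1.0353
    y: enter (1,3) at t=0.3727 ← occupied
  → r_1 = 0.3727
beam 2: φ=-45°, α=300°
  dir = (cos 300°, sin 300°) = (0.5000, -0.8660); from cell (1,4)
  next x-line at t=0.6800, next y-line at t=0.4157; Δt_x=2.0000, Δt_y=1.1547
    y: enter (1,3) at t=0.4157 ← occupied
  → r_2 = 0.4157
beam 3: φ=0°, α=345°
  dir = (cos 345°, sin 345°) = (0.9659, -0.2588); from cell (1,4)
  next x-line at t=0.3520, next y-line at t=1.3909; Δt_x=1.0353, Δt_y=3.8637
    x: enter (2,4) at t=0.3520
    x: enter (3,4) at t=1.3873
    y: enter (3,3) at t=1.3909
    x: enter (4,3) at t=2.4225
    x: enter (5,3) at t=3.4578 ← occupied
  → r_3 = 3.4578
beam 4: φ=45°, α=30°
  dir = (cos 30°, sin 30°) = (0.8660, 0.5000); from cell (1,4)
  next x-line at t=0.3926, next y-line at t=1.2800; Δt_x=1.1547, Δt_y=2.0000
    x: enter (2,4) at t=0.3926
    y: enter (2,5) at t=1.2800
    x: enter (3,5) at t=1.5473
    x: enter (4,5) at t=2.7020
    y: enter (4,6) at t=3.2800
    x: enter (5,6) at t=3.8567 ← occupied
  → r_4 = 3.8567
beam 5: φ=90°, α=75°
  dir = (cos 75°, sin 75°) = (0.2588, 0.9659); from cell (1,4)
  next x-line at t=1.3137, next y-line at t=0.6626; Δt_x=3.8637, Δt_y=1.0353
    y: enter (1,5) at t=0.6626
    x: enter (2,5) at t=1.3137
    y: enter (2,6) at t=1.6979
    y: enter (2,7) at t=2.7331
    y: enter (2,8) at t=3.7684 ← occupied
  → r_5 = 3.7684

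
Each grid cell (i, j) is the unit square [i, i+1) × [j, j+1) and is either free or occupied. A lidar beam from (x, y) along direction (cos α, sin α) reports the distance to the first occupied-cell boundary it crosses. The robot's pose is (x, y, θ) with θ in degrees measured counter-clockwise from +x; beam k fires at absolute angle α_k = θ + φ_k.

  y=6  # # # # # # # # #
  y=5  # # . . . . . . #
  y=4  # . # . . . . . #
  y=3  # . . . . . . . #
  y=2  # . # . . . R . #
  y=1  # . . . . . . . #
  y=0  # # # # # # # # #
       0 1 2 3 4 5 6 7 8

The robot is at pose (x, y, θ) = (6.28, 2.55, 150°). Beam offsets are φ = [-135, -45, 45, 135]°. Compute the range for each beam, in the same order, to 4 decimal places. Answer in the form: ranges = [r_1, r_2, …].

beam 1: φ=-135°, α=15°
  direction (0.9659, 0.2588); cell (6,2); t to first gridline: x 0.7454, y 1.7387 (then +1.0353 / +3.8637)
    (7,2) via x @ 0.7454
    (7,3) via y @ 1.7387
    (8,3) via x @ 1.7807  # hit
  → r_1 = 1.7807
beam 2: φ=-45°, α=105°
  direction (-0.2588, 0.9659); cell (6,2); t to first gridline: x 1.0818, y 0.4659 (then +3.8637 / +1.0353)
    (6,3) via y @ 0.4659
    (5,3) via x @ 1.0818
    (5,4) via y @ 1.5012
    (5,5) via y @ 2.5364
    (5,6) via y @ 3.5717  # hit
  → r_2 = 3.5717
beam 3: φ=45°, α=195°
  direction (-0.9659, -0.2588); cell (6,2); t to first gridline: x 0.2899, y 2.1250 (then +1.0353 / +3.8637)
    (5,2) via x @ 0.2899
    (4,2) via x @ 1.3252
    (4,1) via y @ 2.1250
    (3,1) via x @ 2.3604
    (2,1) via x @ 3.3957
    (1,1) via x @ 4.4310
    (0,1) via x @ 5.4663  # hit
  → r_3 = 5.4663
beam 4: φ=135°, α=285°
  direction (0.2588, -0.9659); cell (6,2); t to first gridline: x 2.7819, y 0.5694 (then +3.8637 / +1.0353)
    (6,1) via y @ 0.5694
    (6,0) via y @ 1.6047  # hit
  → r_4 = 1.6047

ranges = [1.7807, 3.5717, 5.4663, 1.6047]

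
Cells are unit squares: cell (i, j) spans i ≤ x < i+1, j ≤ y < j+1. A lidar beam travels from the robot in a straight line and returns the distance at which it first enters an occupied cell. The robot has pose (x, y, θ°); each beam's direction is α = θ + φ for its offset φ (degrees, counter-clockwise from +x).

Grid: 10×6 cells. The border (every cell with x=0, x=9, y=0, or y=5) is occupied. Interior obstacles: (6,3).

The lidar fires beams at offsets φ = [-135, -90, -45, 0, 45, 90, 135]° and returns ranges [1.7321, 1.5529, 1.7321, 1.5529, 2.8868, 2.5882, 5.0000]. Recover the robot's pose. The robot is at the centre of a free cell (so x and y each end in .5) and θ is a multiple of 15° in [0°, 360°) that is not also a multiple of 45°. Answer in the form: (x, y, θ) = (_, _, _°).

(x, y, θ) = (2.5, 3.5, 195°)

Enumerate (i+0.5, j+0.5, θ) over the 31 free cells and 16 admissible headings. For each, cast all 7 beams and compare to the given ranges.
  (6.5, 1.5, 240°): beam 1 = 1.5529 ≠ 1.7321 ✗
  (8.5, 3.5, 120°): beam 1 = 0.5176 ≠ 1.7321 ✗
  (6.5, 2.5, 300°): beam 1 = 5.6940 ≠ 1.7321 ✗
  …
  (2.5, 3.5, 195°): r_1=1.7321, r_2=1.5529, r_3=1.7321, r_4=1.5529, r_5=2.8868, r_6=2.5882, r_7=5.0000 — all match ✓
No second candidate reproduces the full scan.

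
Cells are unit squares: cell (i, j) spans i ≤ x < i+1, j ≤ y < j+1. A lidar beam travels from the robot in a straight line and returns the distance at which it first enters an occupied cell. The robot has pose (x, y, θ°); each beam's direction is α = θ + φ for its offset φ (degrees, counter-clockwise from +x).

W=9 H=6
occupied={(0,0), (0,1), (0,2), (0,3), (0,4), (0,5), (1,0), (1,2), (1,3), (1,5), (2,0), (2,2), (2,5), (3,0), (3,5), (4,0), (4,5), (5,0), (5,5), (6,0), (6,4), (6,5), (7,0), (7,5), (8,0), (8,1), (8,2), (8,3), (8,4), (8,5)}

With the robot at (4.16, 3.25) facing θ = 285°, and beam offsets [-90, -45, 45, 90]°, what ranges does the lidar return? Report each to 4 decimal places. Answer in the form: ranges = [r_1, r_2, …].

beam 1: φ=-90°, α=195°
  d=(-0.9659,-0.2588)  start (4,3)  tX=0.1656 tY=0.9659  stride 1/|dx|=1.0353 1/|dy|=3.8637
    cross x-line → (3,3), t=0.1656
    cross y-line → (3,2), t=0.9659
    cross x-line → (2,2), t=1.2009 (wall)
  → r_1 = 1.2009
beam 2: φ=-45°, α=240°
  d=(-0.5000,-0.8660)  start (4,3)  tX=0.3200 tY=0.2887  stride 1/|dx|=2.0000 1/|dy|=1.1547
    cross y-line → (4,2), t=0.2887
    cross x-line → (3,2), t=0.3200
    cross y-line → (3,1), t=1.4434
    cross x-line → (2,1), t=2.3200
    cross y-line → (2,0), t=2.5981 (wall)
  → r_2 = 2.5981
beam 3: φ=45°, α=330°
  d=(0.8660,-0.5000)  start (4,3)  tX=0.9699 tY=0.5000  stride 1/|dx|=1.1547 1/|dy|=2.0000
    cross y-line → (4,2), t=0.5000
    cross x-line → (5,2), t=0.9699
    cross x-line → (6,2), t=2.1246
    cross y-line → (6,1), t=2.5000
    cross x-line → (7,1), t=3.2793
    cross x-line → (8,1), t=4.4341 (wall)
  → r_3 = 4.4341
beam 4: φ=90°, α=15°
  d=(0.9659,0.2588)  start (4,3)  tX=0.8696 tY=2.8978  stride 1/|dx|=1.0353 1/|dy|=3.8637
    cross x-line → (5,3), t=0.8696
    cross x-line → (6,3), t=1.9049
    cross y-line → (6,4), t=2.8978 (wall)
  → r_4 = 2.8978

ranges = [1.2009, 2.5981, 4.4341, 2.8978]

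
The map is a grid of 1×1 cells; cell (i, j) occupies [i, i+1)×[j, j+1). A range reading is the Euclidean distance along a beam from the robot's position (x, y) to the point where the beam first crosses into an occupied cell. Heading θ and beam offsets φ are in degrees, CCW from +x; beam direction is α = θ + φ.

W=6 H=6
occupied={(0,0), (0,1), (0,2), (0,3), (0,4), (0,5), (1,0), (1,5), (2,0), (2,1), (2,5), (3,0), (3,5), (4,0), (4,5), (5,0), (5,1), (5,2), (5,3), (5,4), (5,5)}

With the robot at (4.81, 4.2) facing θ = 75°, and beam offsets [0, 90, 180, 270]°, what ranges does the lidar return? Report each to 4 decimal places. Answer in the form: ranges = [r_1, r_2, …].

beam 1: φ=0°, α=75°
  cosα=0.2588 sinα=0.9659 | (4,4) | tMaxX 0.7341 tMaxY 0.8282 | tΔX 3.8637 tΔY 1.0353
    t=0.7341 [x] (5,4) — stop
  → r_1 = 0.7341
beam 2: φ=90°, α=165°
  cosα=-0.9659 sinα=0.2588 | (4,4) | tMaxX 0.8386 tMaxY 3.0910 | tΔX 1.0353 tΔY 3.8637
    t=0.8386 [x] (3,4)
    t=1.8738 [x] (2,4)
    t=2.9091 [x] (1,4)
    t=3.0910 [y] (1,5) — stop
  → r_2 = 3.0910
beam 3: φ=180°, α=255°
  cosα=-0.2588 sinα=-0.9659 | (4,4) | tMaxX 3.1296 tMaxY 0.2071 | tΔX 3.8637 tΔY 1.0353
    t=0.2071 [y] (4,3)
    t=1.2423 [y] (4,2)
    t=2.2776 [y] (4,1)
    t=3.1296 [x] (3,1)
    t=3.3129 [y] (3,0) — stop
  → r_3 = 3.3129
beam 4: φ=270°, α=345°
  cosα=0.9659 sinα=-0.2588 | (4,4) | tMaxX 0.1967 tMaxY 0.7727 | tΔX 1.0353 tΔY 3.8637
    t=0.1967 [x] (5,4) — stop
  → r_4 = 0.1967

ranges = [0.7341, 3.0910, 3.3129, 0.1967]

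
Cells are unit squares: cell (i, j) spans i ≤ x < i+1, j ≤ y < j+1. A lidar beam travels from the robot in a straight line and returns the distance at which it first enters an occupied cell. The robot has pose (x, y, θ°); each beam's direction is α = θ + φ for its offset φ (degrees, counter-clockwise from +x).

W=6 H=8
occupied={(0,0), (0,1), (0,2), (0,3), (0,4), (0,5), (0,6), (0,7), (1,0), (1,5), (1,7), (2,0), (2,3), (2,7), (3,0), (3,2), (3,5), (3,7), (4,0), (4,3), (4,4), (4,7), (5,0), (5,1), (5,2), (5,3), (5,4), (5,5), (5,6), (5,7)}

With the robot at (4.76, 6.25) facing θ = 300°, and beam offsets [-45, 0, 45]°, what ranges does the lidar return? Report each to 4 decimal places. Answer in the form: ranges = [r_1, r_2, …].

beam 1: φ=-45°, α=255°
  dir = (cos 255°, sin 255°) = (-0.2588, -0.9659); from cell (4,6)
  next x-line at t=2.9364, next y-line at t=0.2588; Δt_x=3.8637, Δt_y=1.0353
    y: enter (4,5) at t=0.2588
    y: enter (4,4) at t=1.2941 ← occupied
  → r_1 = 1.2941
beam 2: φ=0°, α=300°
  dir = (cos 300°, sin 300°) = (0.5000, -0.8660); from cell (4,6)
  next x-line at t=0.4800, next y-line at t=0.2887; Δt_x=2.0000, Δt_y=1.1547
    y: enter (4,5) at t=0.2887
    x: enter (5,5) at t=0.4800 ← occupied
  → r_2 = 0.4800
beam 3: φ=45°, α=345°
  dir = (cos 345°, sin 345°) = (0.9659, -0.2588); from cell (4,6)
  next x-line at t=0.2485, next y-line at t=0.9659; Δt_x=1.0353, Δt_y=3.8637
    x: enter (5,6) at t=0.2485 ← occupied
  → r_3 = 0.2485

ranges = [1.2941, 0.4800, 0.2485]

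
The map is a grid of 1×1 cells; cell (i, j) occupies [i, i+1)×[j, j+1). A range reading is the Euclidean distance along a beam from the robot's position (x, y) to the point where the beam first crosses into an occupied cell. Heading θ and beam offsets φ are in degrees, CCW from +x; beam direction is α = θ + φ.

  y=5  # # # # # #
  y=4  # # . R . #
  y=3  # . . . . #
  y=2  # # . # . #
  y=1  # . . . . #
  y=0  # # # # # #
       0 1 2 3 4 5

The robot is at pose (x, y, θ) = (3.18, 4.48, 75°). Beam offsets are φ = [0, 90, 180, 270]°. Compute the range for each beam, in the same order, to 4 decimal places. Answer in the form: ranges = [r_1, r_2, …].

beam 1: φ=0°, α=75°
  direction (0.2588, 0.9659); cell (3,4); t to first gridline: x 3.1682, y 0.5383 (then +3.8637 / +1.0353)
    (3,5) via y @ 0.5383  # hit
  → r_1 = 0.5383
beam 2: φ=90°, α=165°
  direction (-0.9659, 0.2588); cell (3,4); t to first gridline: x 0.1863, y 2.0091 (then +1.0353 / +3.8637)
    (2,4) via x @ 0.1863
    (1,4) via x @ 1.2216  # hit
  → r_2 = 1.2216
beam 3: φ=180°, α=255°
  direction (-0.2588, -0.9659); cell (3,4); t to first gridline: x 0.6955, y 0.4969 (then +3.8637 / +1.0353)
    (3,3) via y @ 0.4969
    (2,3) via x @ 0.6955
    (2,2) via y @ 1.5322
    (2,1) via y @ 2.5675
    (2,0) via y @ 3.6028  # hit
  → r_3 = 3.6028
beam 4: φ=270°, α=345°
  direction (0.9659, -0.2588); cell (3,4); t to first gridline: x 0.8489, y 1.8546 (then +1.0353 / +3.8637)
    (4,4) via x @ 0.8489
    (4,3) via y @ 1.8546
    (5,3) via x @ 1.8842  # hit
  → r_4 = 1.8842

ranges = [0.5383, 1.2216, 3.6028, 1.8842]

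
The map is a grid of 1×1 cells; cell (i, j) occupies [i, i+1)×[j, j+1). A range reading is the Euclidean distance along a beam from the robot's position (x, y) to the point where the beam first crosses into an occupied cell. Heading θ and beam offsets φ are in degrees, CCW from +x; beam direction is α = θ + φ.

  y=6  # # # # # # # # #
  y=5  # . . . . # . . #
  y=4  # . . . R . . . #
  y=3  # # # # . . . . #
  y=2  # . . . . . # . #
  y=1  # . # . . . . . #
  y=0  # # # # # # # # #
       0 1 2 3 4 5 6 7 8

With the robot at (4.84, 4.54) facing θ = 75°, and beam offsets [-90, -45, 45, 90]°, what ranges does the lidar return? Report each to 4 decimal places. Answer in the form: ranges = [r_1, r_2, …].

ranges = [3.2715, 0.9200, 1.6859, 3.9755]

beam 1: φ=-90°, α=345°
  d=(0.9659,-0.2588)  start (4,4)  tX=0.1656 tY=2.0864  stride 1/|dx|=1.0353 1/|dy|=3.8637
    cross x-line → (5,4), t=0.1656
    cross x-line → (6,4), t=1.2009
    cross y-line → (6,3), t=2.0864
    cross x-line → (7,3), t=2.2362
    cross x-line → (8,3), t=3.2715 (wall)
  → r_1 = 3.2715
beam 2: φ=-45°, α=30°
  d=(0.8660,0.5000)  start (4,4)  tX=0.1848 tY=0.9200  stride 1/|dx|=1.1547 1/|dy|=2.0000
    cross x-line → (5,4), t=0.1848
    cross y-line → (5,5), t=0.9200 (wall)
  → r_2 = 0.9200
beam 3: φ=45°, α=120°
  d=(-0.5000,0.8660)  start (4,4)  tX=1.6800 tY=0.5312  stride 1/|dx|=2.0000 1/|dy|=1.1547
    cross y-line → (4,5), t=0.5312
    cross x-line → (3,5), t=1.6800
    cross y-line → (3,6), t=1.6859 (wall)
  → r_3 = 1.6859
beam 4: φ=90°, α=165°
  d=(-0.9659,0.2588)  start (4,4)  tX=0.8696 tY=1.7773  stride 1/|dx|=1.0353 1/|dy|=3.8637
    cross x-line → (3,4), t=0.8696
    cross y-line → (3,5), t=1.7773
    cross x-line → (2,5), t=1.9049
    cross x-line → (1,5), t=2.9402
    cross x-line → (0,5), t=3.9755 (wall)
  → r_4 = 3.9755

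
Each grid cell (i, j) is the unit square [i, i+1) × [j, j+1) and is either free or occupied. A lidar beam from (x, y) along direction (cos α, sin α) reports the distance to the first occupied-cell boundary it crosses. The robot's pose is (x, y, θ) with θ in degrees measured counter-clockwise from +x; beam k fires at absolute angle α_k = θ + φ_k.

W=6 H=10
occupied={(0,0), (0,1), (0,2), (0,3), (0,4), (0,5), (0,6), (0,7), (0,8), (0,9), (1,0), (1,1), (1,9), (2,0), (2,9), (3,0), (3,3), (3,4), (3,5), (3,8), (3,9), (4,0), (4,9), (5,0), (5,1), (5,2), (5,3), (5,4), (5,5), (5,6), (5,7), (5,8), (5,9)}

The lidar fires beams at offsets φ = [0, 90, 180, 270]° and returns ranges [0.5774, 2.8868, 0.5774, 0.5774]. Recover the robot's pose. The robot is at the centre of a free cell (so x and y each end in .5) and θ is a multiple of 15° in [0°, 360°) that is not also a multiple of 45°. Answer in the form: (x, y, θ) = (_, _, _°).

The pose lattice has 27·16 = 432 candidates. Test each by forward raycasting.
  (1.5, 8.5, 300°): beam 1 = 3.0000 ≠ 0.5774 ✗
  (2.5, 5.5, 30°): beam 2 = 3.0000 ≠ 2.8868 ✗
  (2.5, 2.5, 30°): beam 1 = 1.0000 ≠ 0.5774 ✗
  (1.5, 3.5, 15°): beam 1 = 1.5529 ≠ 0.5774 ✗
  …
  (4.5, 8.5, 150°): r_1=0.5774, r_2=2.8868, r_3=0.5774, r_4=0.5774 — all match ✓
Only this pose fits every beam.

(x, y, θ) = (4.5, 8.5, 150°)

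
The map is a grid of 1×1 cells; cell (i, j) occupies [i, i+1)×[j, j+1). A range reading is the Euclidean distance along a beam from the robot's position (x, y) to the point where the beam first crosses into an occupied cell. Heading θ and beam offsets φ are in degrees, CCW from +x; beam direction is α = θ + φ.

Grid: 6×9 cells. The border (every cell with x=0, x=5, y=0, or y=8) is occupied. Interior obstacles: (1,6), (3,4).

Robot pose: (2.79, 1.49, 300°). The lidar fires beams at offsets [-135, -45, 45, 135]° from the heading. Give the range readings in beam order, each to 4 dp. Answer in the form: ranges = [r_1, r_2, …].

ranges = [1.8531, 0.5073, 1.8932, 2.5985]

beam 1: φ=-135°, α=165°
  dir = (cos 165°, sin 165°) = (-0.9659, 0.2588); from cell (2,1)
  next x-line at t=0.8179, next y-line at t=1.9705; Δt_x=1.0353, Δt_y=3.8637
    x: enter (1,1) at t=0.8179
    x: enter (0,1) at t=1.8531 ← occupied
  → r_1 = 1.8531
beam 2: φ=-45°, α=255°
  dir = (cos 255°, sin 255°) = (-0.2588, -0.9659); from cell (2,1)
  next x-line at t=3.0523, next y-line at t=0.5073; Δt_x=3.8637, Δt_y=1.0353
    y: enter (2,0) at t=0.5073 ← occupied
  → r_2 = 0.5073
beam 3: φ=45°, α=345°
  dir = (cos 345°, sin 345°) = (0.9659, -0.2588); from cell (2,1)
  next x-line at t=0.2174, next y-line at t=1.8932; Δt_x=1.0353, Δt_y=3.8637
    x: enter (3,1) at t=0.2174
    x: enter (4,1) at t=1.2527
    y: enter (4,0) at t=1.8932 ← occupied
  → r_3 = 1.8932
beam 4: φ=135°, α=75°
  dir = (cos 75°, sin 75°) = (0.2588, 0.9659); from cell (2,1)
  next x-line at t=0.8114, next y-line at t=0.5280; Δt_x=3.8637, Δt_y=1.0353
    y: enter (2,2) at t=0.5280
    x: enter (3,2) at t=0.8114
    y: enter (3,3) at t=1.5633
    y: enter (3,4) at t=2.5985 ← occupied
  → r_4 = 2.5985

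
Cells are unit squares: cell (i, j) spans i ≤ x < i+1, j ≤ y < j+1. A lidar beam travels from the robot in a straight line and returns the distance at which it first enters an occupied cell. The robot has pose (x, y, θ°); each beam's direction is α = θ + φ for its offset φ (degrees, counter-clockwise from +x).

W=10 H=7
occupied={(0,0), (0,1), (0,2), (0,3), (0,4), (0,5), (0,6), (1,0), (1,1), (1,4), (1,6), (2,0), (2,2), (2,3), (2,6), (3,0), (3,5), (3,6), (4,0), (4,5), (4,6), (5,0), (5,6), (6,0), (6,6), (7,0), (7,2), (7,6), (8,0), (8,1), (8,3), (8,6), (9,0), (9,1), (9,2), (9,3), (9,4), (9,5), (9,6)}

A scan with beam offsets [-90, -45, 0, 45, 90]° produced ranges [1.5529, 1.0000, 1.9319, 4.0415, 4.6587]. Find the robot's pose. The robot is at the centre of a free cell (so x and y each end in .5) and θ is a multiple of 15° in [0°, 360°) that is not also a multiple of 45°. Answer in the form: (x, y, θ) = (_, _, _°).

Candidates: 31 free-cell centres × 16 headings = 496 poses. Raycast each; keep the one whose scan matches to 4 dp.
  (8.5, 5.5, 300°): beam 1 = 6.3509 ≠ 1.5529 ✗
  (5.5, 5.5, 150°): beam 1 = 0.5774 ≠ 1.5529 ✗
  (3.5, 1.5, 255°): beam 3 = 0.5176 ≠ 1.9319 ✗
  …
  (3.5, 4.5, 255°): r_1=1.5529, r_2=1.0000, r_3=1.9319, r_4=4.0415, r_5=4.6587 — all match ✓
Unique over the lattice → pose = (3.5, 4.5, 255°).

(x, y, θ) = (3.5, 4.5, 255°)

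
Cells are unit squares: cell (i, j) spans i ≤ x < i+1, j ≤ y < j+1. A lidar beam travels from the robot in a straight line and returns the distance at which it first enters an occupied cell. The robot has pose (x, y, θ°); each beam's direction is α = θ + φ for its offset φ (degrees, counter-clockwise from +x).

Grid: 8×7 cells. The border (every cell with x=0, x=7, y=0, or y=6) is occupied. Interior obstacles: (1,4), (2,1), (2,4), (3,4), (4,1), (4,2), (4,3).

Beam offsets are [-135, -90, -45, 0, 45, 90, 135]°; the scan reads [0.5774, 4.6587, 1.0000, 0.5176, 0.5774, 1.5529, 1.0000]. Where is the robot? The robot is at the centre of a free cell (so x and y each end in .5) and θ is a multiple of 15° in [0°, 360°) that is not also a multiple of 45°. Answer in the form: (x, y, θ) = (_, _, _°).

Enumerate (i+0.5, j+0.5, θ) over the 23 free cells and 16 admissible headings. For each, cast all 7 beams and compare to the given ranges.
  (1.5, 1.5, 240°): beam 1 = 1.9319 ≠ 0.5774 ✗
  (5.5, 3.5, 60°): beam 1 = 2.5882 ≠ 0.5774 ✗
  (1.5, 2.5, 105°): beam 1 = 1.0000 ≠ 0.5774 ✗
  (6.5, 1.5, 300°): beam 1 = 1.5529 ≠ 0.5774 ✗
  (3.5, 2.5, 345°): beam 1 = 1.0000 ≠ 0.5774 ✗
  …
  (2.5, 5.5, 75°): r_1=0.5774, r_2=4.6587, r_3=1.0000, r_4=0.5176, r_5=0.5774, r_6=1.5529, r_7=1.0000 — all match ✓
Only this pose fits every beam.

(x, y, θ) = (2.5, 5.5, 75°)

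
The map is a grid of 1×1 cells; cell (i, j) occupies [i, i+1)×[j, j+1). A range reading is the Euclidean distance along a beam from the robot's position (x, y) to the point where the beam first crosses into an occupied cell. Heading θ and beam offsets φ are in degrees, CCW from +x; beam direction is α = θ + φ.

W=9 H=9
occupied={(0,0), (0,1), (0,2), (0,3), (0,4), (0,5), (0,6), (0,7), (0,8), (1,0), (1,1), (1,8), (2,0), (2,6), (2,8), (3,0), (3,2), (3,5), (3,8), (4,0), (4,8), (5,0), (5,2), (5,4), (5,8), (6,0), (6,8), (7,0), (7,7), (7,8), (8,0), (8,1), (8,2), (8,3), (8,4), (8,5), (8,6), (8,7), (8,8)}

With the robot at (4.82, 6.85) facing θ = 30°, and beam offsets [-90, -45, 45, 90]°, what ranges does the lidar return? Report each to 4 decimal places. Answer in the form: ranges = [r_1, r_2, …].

ranges = [2.1362, 3.2922, 1.1906, 1.3279]

beam 1: φ=-90°, α=300°
  d=(0.5000,-0.8660)  start (4,6)  tX=0.3600 tY=0.9815  stride 1/|dx|=2.0000 1/|dy|=1.1547
    cross x-line → (5,6), t=0.3600
    cross y-line → (5,5), t=0.9815
    cross y-line → (5,4), t=2.1362 (wall)
  → r_1 = 2.1362
beam 2: φ=-45°, α=345°
  d=(0.9659,-0.2588)  start (4,6)  tX=0.1863 tY=3.2841  stride 1/|dx|=1.0353 1/|dy|=3.8637
    cross x-line → (5,6), t=0.1863
    cross x-line → (6,6), t=1.2216
    cross x-line → (7,6), t=2.2569
    cross y-line → (7,5), t=3.2841
    cross x-line → (8,5), t=3.2922 (wall)
  → r_2 = 3.2922
beam 3: φ=45°, α=75°
  d=(0.2588,0.9659)  start (4,6)  tX=0.6955 tY=0.1553  stride 1/|dx|=3.8637 1/|dy|=1.0353
    cross y-line → (4,7), t=0.1553
    cross x-line → (5,7), t=0.6955
    cross y-line → (5,8), t=1.1906 (wall)
  → r_3 = 1.1906
beam 4: φ=90°, α=120°
  d=(-0.5000,0.8660)  start (4,6)  tX=1.6400 tY=0.1732  stride 1/|dx|=2.0000 1/|dy|=1.1547
    cross y-line → (4,7), t=0.1732
    cross y-line → (4,8), t=1.3279 (wall)
  → r_4 = 1.3279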